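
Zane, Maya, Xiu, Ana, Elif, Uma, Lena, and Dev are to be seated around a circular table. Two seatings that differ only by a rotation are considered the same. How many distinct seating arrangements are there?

5040

Around a circle, 8 distinct people have 8!/8 = (7)! = 5040 rotationally distinct seatings.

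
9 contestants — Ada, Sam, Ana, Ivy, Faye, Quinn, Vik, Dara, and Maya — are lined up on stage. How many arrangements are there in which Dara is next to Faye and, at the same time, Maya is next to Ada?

20160

Treat {Dara,Faye} as one block (2 orders) and {Maya,Ada} as another (2 orders).
That leaves 7 units to arrange: 2 × 2 × 7! = 4 × 5040 = 20160.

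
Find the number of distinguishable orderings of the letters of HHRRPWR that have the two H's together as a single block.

120

Treat the 2 copies of H as a single block. The multiset to arrange is then {HH, P, R, R, R, W}, 6 items in all.
That gives (6)!/(3!) = 120 arrangements.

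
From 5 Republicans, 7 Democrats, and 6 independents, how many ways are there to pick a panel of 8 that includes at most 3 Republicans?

39897

Split by how many Republicans are chosen (0 through 3).
Sum: C(5,0)·C(13,8) + C(5,1)·C(13,7) + C(5,2)·C(13,6) + C(5,3)·C(13,5) = 1287 + 8580 + 17160 + 12870 = 39897.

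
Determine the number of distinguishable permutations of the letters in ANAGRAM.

The 7 letters of ANAGRAM have repeats: A appearing 3 times.
So there are 7! / (3!) = 840 distinguishable arrangements.

840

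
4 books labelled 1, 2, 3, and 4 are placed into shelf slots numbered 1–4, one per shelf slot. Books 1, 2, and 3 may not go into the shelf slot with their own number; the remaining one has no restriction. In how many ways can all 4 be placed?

11

Let Aᵢ (for i ∈ {1, 2, 3}) be the placements that put book i in its forbidden shelf slot. Any j of these fix j positions, leaving (4−j)! ways to fill the rest, and there are C(3,j) ways to pick which j.
By inclusion–exclusion, the number of valid placements is Σ_{j=0}^{3} (−1)^j C(3,j)·(4−j)!.
Computing: 24 − 18 + 6 − 1 = 11.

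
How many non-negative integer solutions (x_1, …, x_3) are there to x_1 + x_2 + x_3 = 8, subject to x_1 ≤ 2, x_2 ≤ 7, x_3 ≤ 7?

By stars and bars, unrestricted non-negative solutions to x_1+…+x_3 = 8 number C(8+2,2) = 45.
Subtract solutions that violate a single cap (substitute x_i' = x_i − (cap_i+1)): x_1 ≥ 3 gives C(7,2) = 21; x_2 ≥ 8 gives C(2,2) = 1; x_3 ≥ 8 gives C(2,2) = 1. Together 23.
No two caps can be exceeded simultaneously, so the pair terms are all 0.
By inclusion–exclusion the count is 45 − 23 + 0 = 22.

22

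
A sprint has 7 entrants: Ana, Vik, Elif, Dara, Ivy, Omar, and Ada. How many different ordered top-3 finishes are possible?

There are 7 choices for 1st place, 6 for 2nd, and 5 for 3rd.
That gives 7 × 6 × 5 = 210.

210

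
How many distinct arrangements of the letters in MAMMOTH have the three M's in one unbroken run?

120

Treat the 3 copies of M as a single block. The multiset to arrange is then {MMM, A, H, O, T}, 5 items in all.
All 5 items are distinct, so there are (5)! = 120 arrangements.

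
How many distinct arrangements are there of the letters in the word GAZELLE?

1260

GAZELLE has 7 letters with E appearing twice and L appearing twice.
So there are 7! / (2!·2!) = 1260 distinguishable arrangements.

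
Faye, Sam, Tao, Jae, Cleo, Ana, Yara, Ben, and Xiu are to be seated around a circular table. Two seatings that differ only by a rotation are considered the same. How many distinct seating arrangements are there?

Around a circle, 9 distinct people have 9!/9 = (8)! = 40320 rotationally distinct seatings.

40320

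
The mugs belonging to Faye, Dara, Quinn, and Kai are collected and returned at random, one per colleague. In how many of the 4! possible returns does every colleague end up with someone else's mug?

9

Count assignments avoiding every fixed point. For any j of the 4 colleagues fixed to their own mug, the other 4−j can be arranged in (4−j)! ways.
By inclusion–exclusion this is Σ_{j=0}^{4} (−1)^j C(4,j)·(4−j)!.
Computing: 24 − 24 + 12 − 4 + 1 = 9.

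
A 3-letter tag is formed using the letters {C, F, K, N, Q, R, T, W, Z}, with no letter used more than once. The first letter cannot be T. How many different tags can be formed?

448

The first letter has 9−1 = 8 choices (anything except T).
The remaining 2 letters are filled from the other 8 symbols without repetition: 8 × 7 = 56.
Total: 8 × 56 = 448.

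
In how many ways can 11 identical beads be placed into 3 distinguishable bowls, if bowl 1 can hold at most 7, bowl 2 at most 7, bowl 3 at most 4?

Ignoring the caps, the number of non-negative solutions to x_1+…+x_3 = 11 is C(13,2) = 78.
Subtract solutions that violate a single cap (substitute x_i' = x_i − (cap_i+1)): x_1 ≥ 8 gives C(5,2) = 10; x_2 ≥ 8 gives C(5,2) = 10; x_3 ≥ 5 gives C(8,2) = 28. Together 48.
No two caps can be exceeded simultaneously, so the pair terms are all 0.
By inclusion–exclusion the count is 78 − 48 + 0 = 30.

30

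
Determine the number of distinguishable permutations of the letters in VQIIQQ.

Letter multiplicities in VQIIQQ: I×2, Q×3, V×1.
Dividing 6! = 720 by 3!·2! = 12 for the repeated letters gives 60.

60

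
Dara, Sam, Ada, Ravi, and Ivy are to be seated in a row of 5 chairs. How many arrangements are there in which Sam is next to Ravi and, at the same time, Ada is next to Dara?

Treat {Sam,Ravi} as one block (2 orders) and {Ada,Dara} as another (2 orders).
That leaves 3 units to arrange: 2 × 2 × 3! = 4 × 6 = 24.

24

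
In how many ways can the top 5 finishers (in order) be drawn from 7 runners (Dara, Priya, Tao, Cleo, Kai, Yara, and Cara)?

2520

This is an ordered selection of 5 from 7: P(7,5).
That gives 7 × 6 × 5 × 4 × 3 = 2520.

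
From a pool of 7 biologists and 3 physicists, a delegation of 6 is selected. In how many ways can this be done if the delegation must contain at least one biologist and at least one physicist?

203

Total 6-person selections from all 10: C(10,6) = 210.
Selections missing a whole group: no biologists → C(3,6) = 0; no physicists → C(7,6) = 7.
Both groups omitted at once is impossible, so 210 − 7 = 203.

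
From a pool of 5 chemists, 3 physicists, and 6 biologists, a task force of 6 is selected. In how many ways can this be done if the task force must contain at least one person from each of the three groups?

With no constraint there are C(14,6) = 3003 possible selections.
Subtract selections that omit an entire group: no chemists → C(9,6) = 84; no physicists → C(11,6) = 462; no biologists → C(8,6) = 28.
Add back selections omitting two groups (i.e. drawn from a single group): C(5,6) + C(3,6) + C(6,6) = 1.
By inclusion–exclusion: 3003 − 574 + 1 = 2430.

2430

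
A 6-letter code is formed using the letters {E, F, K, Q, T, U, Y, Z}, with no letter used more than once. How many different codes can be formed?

20160

Choose and order 6 of the 8 symbols: the first letter has 8 options, the next 7, and so on down to 3.
That product is 8 × 7 × 6 × 5 × 4 × 3 = 20160.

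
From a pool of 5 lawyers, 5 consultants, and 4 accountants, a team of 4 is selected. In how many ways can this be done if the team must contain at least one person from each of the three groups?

With no constraint there are C(14,4) = 1001 possible selections.
Selections missing a whole group: no lawyers → C(9,4) = 126; no consultants → C(9,4) = 126; no accountants → C(10,4) = 210.
Add back selections omitting two groups (i.e. drawn from a single group): C(5,4) + C(5,4) + C(4,4) = 11.
By inclusion–exclusion: 1001 − 462 + 11 = 550.

550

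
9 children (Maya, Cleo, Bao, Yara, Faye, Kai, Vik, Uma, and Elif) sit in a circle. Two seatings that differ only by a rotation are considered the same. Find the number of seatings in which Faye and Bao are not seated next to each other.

Without the restriction there are (8)! = 40320 seatings.
Those with Faye next to Bao: fuse the pair into one unit and seat 8 units around a circle — 2·(7)! = 10080.
Subtracting, 40320 − 10080 = 30240.

30240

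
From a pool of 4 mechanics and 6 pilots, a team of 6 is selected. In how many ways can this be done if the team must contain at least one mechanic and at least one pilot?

With no constraint there are C(10,6) = 210 possible selections.
Selections missing a whole group: no mechanics → C(6,6) = 1; no pilots → C(4,6) = 0.
Both groups omitted at once is impossible, so 210 − 1 = 209.

209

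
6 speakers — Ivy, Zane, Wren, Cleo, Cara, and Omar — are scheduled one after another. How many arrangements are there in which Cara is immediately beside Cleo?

240

Place the 4 others and the Cara-Cleo pair as 5 objects in a line; the pair has 2 internal arrangements.
So the count is 2·(5)! = 240.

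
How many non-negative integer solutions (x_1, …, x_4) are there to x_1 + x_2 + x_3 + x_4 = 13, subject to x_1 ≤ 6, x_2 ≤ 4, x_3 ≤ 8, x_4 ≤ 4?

139

Without the upper bounds there are C(16,3) = 560 ways to split 13 among 4 variables.
Subtract solutions that violate a single cap (substitute x_i' = x_i − (cap_i+1)): x_1 ≥ 7 gives C(9,3) = 84; x_2 ≥ 5 gives C(11,3) = 165; x_3 ≥ 9 gives C(7,3) = 35; x_4 ≥ 5 gives C(11,3) = 165. Together 449.
Add back pairs where two caps are both exceeded: 4 + 0 + 4 + 0 + 20 + 0 = 28.
By inclusion–exclusion the count is 560 − 449 + 28 = 139.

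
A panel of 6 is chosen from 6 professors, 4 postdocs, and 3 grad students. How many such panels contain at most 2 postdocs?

Split by how many postdocs are chosen (0 through 2).
Sum: C(4,0)·C(9,6) + C(4,1)·C(9,5) + C(4,2)·C(9,4) = 84 + 504 + 756 = 1344.

1344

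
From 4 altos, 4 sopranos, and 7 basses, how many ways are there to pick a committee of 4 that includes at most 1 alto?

990

Split by how many altos are chosen (0 through 1).
Sum: C(4,0)·C(11,4) + C(4,1)·C(11,3) = 330 + 660 = 990.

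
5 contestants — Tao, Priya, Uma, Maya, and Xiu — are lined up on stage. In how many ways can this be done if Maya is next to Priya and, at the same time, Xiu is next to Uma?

Treat {Maya,Priya} as one block (2 orders) and {Xiu,Uma} as another (2 orders).
That leaves 3 units to arrange: 2 × 2 × 3! = 4 × 6 = 24.

24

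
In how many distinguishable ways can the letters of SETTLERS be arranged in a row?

5040

SETTLERS has 8 letters with E appearing twice, S appearing twice, and T appearing twice.
The number of distinct arrangements is 8!/(2!·2!·2!) = 40320/8 = 5040.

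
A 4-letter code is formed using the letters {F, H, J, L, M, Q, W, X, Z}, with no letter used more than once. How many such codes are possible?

3024

With no repetition, fill the 4 letters in order: 9 choices, then 8, down to 6.
9 × 8 × 7 × 6 = 3024.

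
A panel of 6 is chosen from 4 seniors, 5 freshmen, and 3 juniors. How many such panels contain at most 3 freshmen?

Split by how many freshmen are chosen (0 through 3).
Sum: C(5,0)·C(7,6) + C(5,1)·C(7,5) + C(5,2)·C(7,4) + C(5,3)·C(7,3) = 7 + 105 + 350 + 350 = 812.

812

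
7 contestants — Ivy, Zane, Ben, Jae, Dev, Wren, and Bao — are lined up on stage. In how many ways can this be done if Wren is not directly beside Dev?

Of the 7! = 5040 arrangements, those with Wren and Dev adjacent number 2 × 6! = 1440 (treat the pair as a block with 2 internal orders).
Complementary counting: 5040 − 1440 = 3600.

3600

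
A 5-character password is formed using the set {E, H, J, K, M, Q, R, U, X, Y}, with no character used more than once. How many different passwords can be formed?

This is a permutation of 5 out of 10: P(10,5) = 10!/5!.
10 × 9 × 8 × 7 × 6 = 30240.

30240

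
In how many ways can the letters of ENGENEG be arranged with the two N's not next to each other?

150

There are 7!/(3!·2!·2!) = 210 arrangements of ENGENEG in total.
Arrangements with the N's together: treat NN as one letter, giving (6)!/(3!·2!) = 60.
Subtracting, 210 − 60 = 150 arrangements keep the N's apart.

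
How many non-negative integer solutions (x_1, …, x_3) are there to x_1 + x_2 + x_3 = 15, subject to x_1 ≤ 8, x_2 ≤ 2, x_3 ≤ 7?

By stars and bars, unrestricted non-negative solutions to x_1+…+x_3 = 15 number C(15+2,2) = 136.
Subtract solutions that violate a single cap (substitute x_i' = x_i − (cap_i+1)): x_1 ≥ 9 gives C(8,2) = 28; x_2 ≥ 3 gives C(14,2) = 91; x_3 ≥ 8 gives C(9,2) = 36. Together 155.
Add back pairs where two caps are both exceeded: 10 + 0 + 15 = 25.
By inclusion–exclusion the count is 136 − 155 + 25 = 6.

6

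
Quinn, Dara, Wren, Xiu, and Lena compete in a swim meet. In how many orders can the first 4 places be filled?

This is an ordered selection of 4 from 5: P(5,4).
That gives 5 × 4 × 3 × 2 = 120.

120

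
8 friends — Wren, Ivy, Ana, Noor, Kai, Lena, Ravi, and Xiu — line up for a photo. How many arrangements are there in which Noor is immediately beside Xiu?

10080

Glue Noor and Xiu into one block (2 internal orders), leaving 7 units to arrange in a row.
So the count is 2·(7)! = 10080.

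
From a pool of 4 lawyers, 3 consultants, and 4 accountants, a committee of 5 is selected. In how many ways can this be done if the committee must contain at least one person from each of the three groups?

364

Total 5-person selections from all 11: C(11,5) = 462.
Selections missing a whole group: no lawyers → C(7,5) = 21; no consultants → C(8,5) = 56; no accountants → C(7,5) = 21.
Add back selections omitting two groups (i.e. drawn from a single group): C(4,5) + C(3,5) + C(4,5) = 0.
By inclusion–exclusion: 462 − 98 + 0 = 364.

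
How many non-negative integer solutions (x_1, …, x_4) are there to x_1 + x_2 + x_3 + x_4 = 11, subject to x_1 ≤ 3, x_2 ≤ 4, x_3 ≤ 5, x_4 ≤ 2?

Without the upper bounds there are C(14,3) = 364 ways to split 11 among 4 variables.
Subtract solutions that violate a single cap (substitute x_i' = x_i − (cap_i+1)): x_1 ≥ 4 gives C(10,3) = 120; x_2 ≥ 5 gives C(9,3) = 84; x_3 ≥ 6 gives C(8,3) = 56; x_4 ≥ 3 gives C(11,3) = 165. Together 425.
Add back pairs where two caps are both exceeded: 10 + 4 + 35 + 1 + 20 + 10 = 80.
By inclusion–exclusion the count is 364 − 425 + 80 = 19.

19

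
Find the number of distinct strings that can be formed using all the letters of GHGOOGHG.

Letter multiplicities in GHGOOGHG: G×4, H×2, O×2.
Dividing 8! = 40320 by 4!·2!·2! = 96 for the repeated letters gives 420.

420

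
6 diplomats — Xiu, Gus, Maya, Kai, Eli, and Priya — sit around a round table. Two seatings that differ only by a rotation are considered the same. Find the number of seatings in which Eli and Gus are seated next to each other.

Glue Eli and Gus into a block (2 internal orders). Seating 5 units around a circle gives (4)! arrangements.
So 2 × (4)! = 2 × 24 = 48.

48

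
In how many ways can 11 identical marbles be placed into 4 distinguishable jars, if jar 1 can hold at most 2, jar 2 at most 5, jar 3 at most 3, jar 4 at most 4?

19

Ignoring the caps, the number of non-negative solutions to x_1+…+x_4 = 11 is C(14,3) = 364.
Subtract solutions that violate a single cap (substitute x_i' = x_i − (cap_i+1)): x_1 ≥ 3 gives C(11,3) = 165; x_2 ≥ 6 gives C(8,3) = 56; x_3 ≥ 4 gives C(10,3) = 120; x_4 ≥ 5 gives C(9,3) = 84. Together 425.
Add back pairs where two caps are both exceeded: 10 + 35 + 20 + 4 + 1 + 10 = 80.
By inclusion–exclusion the count is 364 − 425 + 80 = 19.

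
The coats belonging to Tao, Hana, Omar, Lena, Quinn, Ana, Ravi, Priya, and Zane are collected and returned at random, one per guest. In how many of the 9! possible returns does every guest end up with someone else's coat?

133496

Count assignments avoiding every fixed point. For any j of the 9 guests fixed to their own coat, the other 9−j can be arranged in (9−j)! ways.
By inclusion–exclusion this is Σ_{j=0}^{9} (−1)^j C(9,j)·(9−j)!.
Computing: 362880 − 362880 + 181440 − 60480 + 15120 − 3024 + 504 − 72 + 9 − 1 = 133496.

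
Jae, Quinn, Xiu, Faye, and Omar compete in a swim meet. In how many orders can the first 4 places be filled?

120

This is an ordered selection of 4 from 5: P(5,4).
That gives 5 × 4 × 3 × 2 = 120.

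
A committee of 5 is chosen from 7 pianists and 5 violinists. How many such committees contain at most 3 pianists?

Split by how many pianists are chosen (0 through 3).
Sum: C(7,0)·C(5,5) + C(7,1)·C(5,4) + C(7,2)·C(5,3) + C(7,3)·C(5,2) = 1 + 35 + 210 + 350 = 596.

596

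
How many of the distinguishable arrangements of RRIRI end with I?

Fix I in the last position and arrange the remaining 4 letters.
Those 4 letters have R appearing 3 times, giving (4)!/(3!) = 4.

4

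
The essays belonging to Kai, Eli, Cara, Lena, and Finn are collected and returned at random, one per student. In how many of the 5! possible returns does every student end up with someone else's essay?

44

This is the derangement count D_5: permutations of 5 items with no fixed point.
By inclusion–exclusion this is Σ_{j=0}^{5} (−1)^j C(5,j)·(5−j)!.
Computing: 120 − 120 + 60 − 20 + 5 − 1 = 44.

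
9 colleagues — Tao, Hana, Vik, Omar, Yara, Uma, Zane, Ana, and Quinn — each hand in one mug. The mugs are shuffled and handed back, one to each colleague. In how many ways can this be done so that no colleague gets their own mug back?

Count assignments avoiding every fixed point. For any j of the 9 colleagues fixed to their own mug, the other 9−j can be arranged in (9−j)! ways.
By inclusion–exclusion this is Σ_{j=0}^{9} (−1)^j C(9,j)·(9−j)!.
Computing: 362880 − 362880 + 181440 − 60480 + 15120 − 3024 + 504 − 72 + 9 − 1 = 133496.

133496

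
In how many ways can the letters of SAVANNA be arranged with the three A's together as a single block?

Treat the 3 copies of A as a single block. The multiset to arrange is then {AAA, N, N, S, V}, 5 items in all.
That gives (5)!/(2!) = 60 arrangements.

60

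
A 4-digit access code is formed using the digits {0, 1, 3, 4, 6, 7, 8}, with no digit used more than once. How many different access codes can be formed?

Choose and order 4 of the 7 symbols: the first digit has 7 options, the next 6, then 5, 4.
That product is 7 × 6 × 5 × 4 = 840.

840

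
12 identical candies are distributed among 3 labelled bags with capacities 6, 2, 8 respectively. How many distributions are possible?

Ignoring the caps, the number of non-negative solutions to x_1+…+x_3 = 12 is C(14,2) = 91.
Subtract solutions that violate a single cap (substitute x_i' = x_i − (cap_i+1)): x_1 ≥ 7 gives C(7,2) = 21; x_2 ≥ 3 gives C(11,2) = 55; x_3 ≥ 9 gives C(5,2) = 10. Together 86.
Add back pairs where two caps are both exceeded: 6 + 0 + 1 = 7.
By inclusion–exclusion the count is 91 − 86 + 7 = 12.

12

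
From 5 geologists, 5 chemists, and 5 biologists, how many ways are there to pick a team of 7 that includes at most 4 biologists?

Split by how many biologists are chosen (0 through 4).
Sum: C(5,0)·C(10,7) + C(5,1)·C(10,6) + C(5,2)·C(10,5) + C(5,3)·C(10,4) + C(5,4)·C(10,3) = 120 + 1050 + 2520 + 2100 + 600 = 6390.

6390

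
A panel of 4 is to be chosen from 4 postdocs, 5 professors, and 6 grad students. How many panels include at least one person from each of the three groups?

720

Total 4-person selections from all 15: C(15,4) = 1365.
Subtract selections that omit an entire group: no postdocs → C(11,4) = 330; no professors → C(10,4) = 210; no grad students → C(9,4) = 126.
Add back selections omitting two groups (i.e. drawn from a single group): C(4,4) + C(5,4) + C(6,4) = 21.
By inclusion–exclusion: 1365 − 666 + 21 = 720.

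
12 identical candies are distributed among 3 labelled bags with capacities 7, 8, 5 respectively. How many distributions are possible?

Ignoring the caps, the number of non-negative solutions to x_1+…+x_3 = 12 is C(14,2) = 91.
Subtract solutions that violate a single cap (substitute x_i' = x_i − (cap_i+1)): x_1 ≥ 8 gives C(6,2) = 15; x_2 ≥ 9 gives C(5,2) = 10; x_3 ≥ 6 gives C(8,2) = 28. Together 53.
No two caps can be exceeded simultaneously, so the pair terms are all 0.
By inclusion–exclusion the count is 91 − 53 + 0 = 38.

38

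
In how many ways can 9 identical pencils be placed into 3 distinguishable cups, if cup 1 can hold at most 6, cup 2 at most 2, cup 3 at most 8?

Without the upper bounds there are C(11,2) = 55 ways to split 9 among 3 cups.
Subtract solutions that violate a single cap (substitute x_i' = x_i − (cap_i+1)): x_1 ≥ 7 gives C(4,2) = 6; x_2 ≥ 3 gives C(8,2) = 28; x_3 ≥ 9 gives C(2,2) = 1. Together 35.
No two caps can be exceeded simultaneously, so the pair terms are all 0.
By inclusion–exclusion the count is 55 − 35 + 0 = 20.

20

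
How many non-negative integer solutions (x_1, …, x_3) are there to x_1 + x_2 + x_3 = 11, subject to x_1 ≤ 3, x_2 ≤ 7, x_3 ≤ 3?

Ignoring the caps, the number of non-negative solutions to x_1+…+x_3 = 11 is C(13,2) = 78.
Subtract solutions that violate a single cap (substitute x_i' = x_i − (cap_i+1)): x_1 ≥ 4 gives C(9,2) = 36; x_2 ≥ 8 gives C(5,2) = 10; x_3 ≥ 4 gives C(9,2) = 36. Together 82.
Add back pairs where two caps are both exceeded: 0 + 10 + 0 = 10.
By inclusion–exclusion the count is 78 − 82 + 10 = 6.

6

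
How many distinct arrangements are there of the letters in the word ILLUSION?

Letter multiplicities in ILLUSION: I×2, L×2, N×1, O×1, S×1, U×1.
Dividing 8! = 40320 by 2!·2! = 4 for the repeated letters gives 10080.

10080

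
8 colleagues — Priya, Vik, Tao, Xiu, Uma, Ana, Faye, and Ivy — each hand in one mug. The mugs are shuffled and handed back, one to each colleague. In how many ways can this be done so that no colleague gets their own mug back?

14833

This is the derangement count D_8: permutations of 8 items with no fixed point.
By inclusion–exclusion this is Σ_{j=0}^{8} (−1)^j C(8,j)·(8−j)!.
Computing: 40320 − 40320 + 20160 − 6720 + 1680 − 336 + 56 − 8 + 1 = 14833.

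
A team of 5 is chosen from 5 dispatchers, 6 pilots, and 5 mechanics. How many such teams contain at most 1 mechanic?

2112

Split by how many mechanics are chosen (0 through 1).
Sum: C(5,0)·C(11,5) + C(5,1)·C(11,4) = 462 + 1650 = 2112.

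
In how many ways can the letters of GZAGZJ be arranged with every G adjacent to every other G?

60

Treat the 2 copies of G as a single block. The multiset to arrange is then {GG, A, J, Z, Z}, 5 items in all.
That gives (5)!/(2!) = 60 arrangements.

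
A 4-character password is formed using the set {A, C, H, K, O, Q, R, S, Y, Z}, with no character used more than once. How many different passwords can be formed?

Choose and order 4 of the 10 symbols: the first character has 10 options, the next 9, then 8, 7.
That product is 10 × 9 × 8 × 7 = 5040.

5040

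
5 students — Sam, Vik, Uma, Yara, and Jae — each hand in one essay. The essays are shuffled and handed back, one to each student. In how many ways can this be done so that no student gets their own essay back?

44

Let Aᵢ be the assignments in which student i gets their own essay. We want the size of the complement of A₁∪…∪A_5.
By inclusion–exclusion this is Σ_{j=0}^{5} (−1)^j C(5,j)·(5−j)!.
Computing: 120 − 120 + 60 − 20 + 5 − 1 = 44.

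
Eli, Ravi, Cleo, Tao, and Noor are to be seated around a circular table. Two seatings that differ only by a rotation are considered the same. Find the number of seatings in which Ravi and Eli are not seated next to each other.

12

All circular seatings of 5 people number (4)! = 24.
Those with Ravi next to Eli: fuse the pair into one unit and seat 4 units around a circle — 2·(3)! = 12.
Subtracting, 24 − 12 = 12.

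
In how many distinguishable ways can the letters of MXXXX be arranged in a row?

Letter multiplicities in MXXXX: M×1, X×4.
The number of distinct arrangements is 5!/(4!) = 120/24 = 5.

5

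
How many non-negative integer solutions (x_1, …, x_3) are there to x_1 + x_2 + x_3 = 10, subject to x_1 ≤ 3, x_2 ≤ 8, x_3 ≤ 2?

9

Without the upper bounds there are C(12,2) = 66 ways to split 10 among 3 variables.
Subtract solutions that violate a single cap (substitute x_i' = x_i − (cap_i+1)): x_1 ≥ 4 gives C(8,2) = 28; x_2 ≥ 9 gives C(3,2) = 3; x_3 ≥ 3 gives C(9,2) = 36. Together 67.
Add back pairs where two caps are both exceeded: 0 + 10 + 0 = 10.
By inclusion–exclusion the count is 66 − 67 + 10 = 9.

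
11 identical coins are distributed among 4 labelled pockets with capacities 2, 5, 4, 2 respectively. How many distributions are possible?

10

By stars and bars, unrestricted non-negative solutions to x_1+…+x_4 = 11 number C(11+3,3) = 364.
Subtract solutions that violate a single cap (substitute x_i' = x_i − (cap_i+1)): x_1 ≥ 3 gives C(11,3) = 165; x_2 ≥ 6 gives C(8,3) = 56; x_3 ≥ 5 gives C(9,3) = 84; x_4 ≥ 3 gives C(11,3) = 165. Together 470.
Add back pairs where two caps are both exceeded: 10 + 20 + 56 + 1 + 10 + 20 = 117.
Subtract triples: 0 + 0 + 1 + 0 = 1.
By inclusion–exclusion the count is 364 − 470 + 117 − 1 = 10.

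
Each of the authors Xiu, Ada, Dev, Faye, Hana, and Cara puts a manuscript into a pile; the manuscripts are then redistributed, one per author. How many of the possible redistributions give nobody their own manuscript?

This is the derangement count D_6: permutations of 6 items with no fixed point.
By inclusion–exclusion this is Σ_{j=0}^{6} (−1)^j C(6,j)·(6−j)!.
Computing: 720 − 720 + 360 − 120 + 30 − 6 + 1 = 265.

265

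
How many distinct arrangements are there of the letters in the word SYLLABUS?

10080

Letter multiplicities in SYLLABUS: A×1, B×1, L×2, S×2, U×1, Y×1.
Dividing 8! = 40320 by 2!·2! = 4 for the repeated letters gives 10080.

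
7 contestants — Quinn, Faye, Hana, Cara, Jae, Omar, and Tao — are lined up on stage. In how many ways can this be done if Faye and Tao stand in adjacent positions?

Place the 5 others and the Faye-Tao pair as 6 objects in a line; the pair has 2 internal arrangements.
That gives 2 × 6! = 2 × 720 = 1440.

1440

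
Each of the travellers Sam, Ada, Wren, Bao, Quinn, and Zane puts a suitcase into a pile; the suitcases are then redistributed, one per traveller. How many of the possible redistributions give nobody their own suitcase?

265

This is the derangement count D_6: permutations of 6 items with no fixed point.
By inclusion–exclusion this is Σ_{j=0}^{6} (−1)^j C(6,j)·(6−j)!.
Computing: 720 − 720 + 360 − 120 + 30 − 6 + 1 = 265.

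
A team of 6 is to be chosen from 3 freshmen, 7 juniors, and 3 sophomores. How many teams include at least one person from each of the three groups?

Unrestricted: C(13,6) = 1716 ways to pick any 6 of the 13.
Subtract selections that omit an entire group: no freshmen → C(10,6) = 210; no juniors → C(6,6) = 1; no sophomores → C(10,6) = 210.
Add back selections omitting two groups (i.e. drawn from a single group): C(3,6) + C(7,6) + C(3,6) = 7.
By inclusion–exclusion: 1716 − 421 + 7 = 1302.

1302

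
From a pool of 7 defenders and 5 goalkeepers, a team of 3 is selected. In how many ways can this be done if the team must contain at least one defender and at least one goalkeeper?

175

Total 3-person selections from all 12: C(12,3) = 220.
Selections missing a whole group: no defenders → C(5,3) = 10; no goalkeepers → C(7,3) = 35.
Both groups omitted at once is impossible, so 220 − 45 = 175.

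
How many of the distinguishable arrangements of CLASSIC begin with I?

180

Fix I in the first position and arrange the remaining 6 letters.
Those 6 letters have C appearing twice and S appearing twice, giving (6)!/(2!·2!) = 180.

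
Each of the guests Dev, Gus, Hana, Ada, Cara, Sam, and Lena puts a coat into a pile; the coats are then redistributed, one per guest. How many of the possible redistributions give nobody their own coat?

1854

Count assignments avoiding every fixed point. For any j of the 7 guests fixed to their own coat, the other 7−j can be arranged in (7−j)! ways.
By inclusion–exclusion this is Σ_{j=0}^{7} (−1)^j C(7,j)·(7−j)!.
Computing: 5040 − 5040 + 2520 − 840 + 210 − 42 + 7 − 1 = 1854.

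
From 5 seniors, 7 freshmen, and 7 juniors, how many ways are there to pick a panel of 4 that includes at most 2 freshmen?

3421

Split by how many freshmen are chosen (0 through 2).
Sum: C(7,0)·C(12,4) + C(7,1)·C(12,3) + C(7,2)·C(12,2) = 495 + 1540 + 1386 = 3421.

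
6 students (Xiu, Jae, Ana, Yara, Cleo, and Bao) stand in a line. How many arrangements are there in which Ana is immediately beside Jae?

240

Glue Ana and Jae into one block (2 internal orders), leaving 5 units to arrange in a row.
That gives 2 × 5! = 2 × 120 = 240.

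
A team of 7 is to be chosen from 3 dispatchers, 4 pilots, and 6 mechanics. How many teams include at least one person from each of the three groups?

1559

Total 7-person selections from all 13: C(13,7) = 1716.
Selections missing a whole group: no dispatchers → C(10,7) = 120; no pilots → C(9,7) = 36; no mechanics → C(7,7) = 1.
Add back selections omitting two groups (i.e. drawn from a single group): C(3,7) + C(4,7) + C(6,7) = 0.
By inclusion–exclusion: 1716 − 157 + 0 = 1559.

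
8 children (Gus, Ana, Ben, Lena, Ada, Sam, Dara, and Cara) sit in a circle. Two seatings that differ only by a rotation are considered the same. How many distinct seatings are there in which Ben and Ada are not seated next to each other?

All circular seatings of 8 people number (7)! = 5040.
Seatings with Ben beside Ada: treat them as a block with 2 internal orders, giving 2 × (6)! = 1440.
Subtracting, 5040 − 1440 = 3600.

3600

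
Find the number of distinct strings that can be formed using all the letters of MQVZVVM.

Letter multiplicities in MQVZVVM: M×2, Q×1, V×3, Z×1.
Dividing 7! = 5040 by 3!·2! = 12 for the repeated letters gives 420.

420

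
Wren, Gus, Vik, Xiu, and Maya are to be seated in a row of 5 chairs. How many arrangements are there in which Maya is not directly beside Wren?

Of the 5! = 120 arrangements, those with Maya and Wren adjacent number 2 × 4! = 48 (treat the pair as a block with 2 internal orders).
Complementary counting: 120 − 48 = 72.

72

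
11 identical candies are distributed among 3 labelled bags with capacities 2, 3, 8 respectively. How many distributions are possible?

Ignoring the caps, the number of non-negative solutions to x_1+…+x_3 = 11 is C(13,2) = 78.
Subtract solutions that violate a single cap (substitute x_i' = x_i − (cap_i+1)): x_1 ≥ 3 gives C(10,2) = 45; x_2 ≥ 4 gives C(9,2) = 36; x_3 ≥ 9 gives C(4,2) = 6. Together 87.
Add back pairs where two caps are both exceeded: 15 + 0 + 0 = 15.
By inclusion–exclusion the count is 78 − 87 + 15 = 6.

6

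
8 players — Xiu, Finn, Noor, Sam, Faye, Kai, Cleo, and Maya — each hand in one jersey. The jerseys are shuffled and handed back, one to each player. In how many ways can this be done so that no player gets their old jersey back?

Count assignments avoiding every fixed point. For any j of the 8 players fixed to their old jersey, the other 8−j can be arranged in (8−j)! ways.
By inclusion–exclusion this is Σ_{j=0}^{8} (−1)^j C(8,j)·(8−j)!.
Computing: 40320 − 40320 + 20160 − 6720 + 1680 − 336 + 56 − 8 + 1 = 14833.

14833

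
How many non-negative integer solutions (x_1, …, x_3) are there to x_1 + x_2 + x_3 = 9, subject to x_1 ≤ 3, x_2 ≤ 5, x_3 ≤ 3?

By stars and bars, unrestricted non-negative solutions to x_1+…+x_3 = 9 number C(9+2,2) = 55.
Subtract solutions that violate a single cap (substitute x_i' = x_i − (cap_i+1)): x_1 ≥ 4 gives C(7,2) = 21; x_2 ≥ 6 gives C(5,2) = 10; x_3 ≥ 4 gives C(7,2) = 21. Together 52.
Add back pairs where two caps are both exceeded: 0 + 3 + 0 = 3.
By inclusion–exclusion the count is 55 − 52 + 3 = 6.

6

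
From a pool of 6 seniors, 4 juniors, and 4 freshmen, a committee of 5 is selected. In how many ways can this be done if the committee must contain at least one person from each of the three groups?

Unrestricted: C(14,5) = 2002 ways to pick any 5 of the 14.
Subtract selections that omit an entire group: no seniors → C(8,5) = 56; no juniors → C(10,5) = 252; no freshmen → C(10,5) = 252.
Add back selections omitting two groups (i.e. drawn from a single group): C(6,5) + C(4,5) + C(4,5) = 6.
By inclusion–exclusion: 2002 − 560 + 6 = 1448.

1448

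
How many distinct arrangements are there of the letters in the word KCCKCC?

Letter multiplicities in KCCKCC: C×4, K×2.
Dividing 6! = 720 by 4!·2! = 48 for the repeated letters gives 15.

15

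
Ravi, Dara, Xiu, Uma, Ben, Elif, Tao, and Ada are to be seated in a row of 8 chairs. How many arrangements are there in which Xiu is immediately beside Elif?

Place the 6 others and the Xiu-Elif pair as 7 objects in a line; the pair has 2 internal arrangements.
That gives 2 × 7! = 2 × 5040 = 10080.

10080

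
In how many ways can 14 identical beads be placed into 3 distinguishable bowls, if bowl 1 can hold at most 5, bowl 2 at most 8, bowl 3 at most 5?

15

Ignoring the caps, the number of non-negative solutions to x_1+…+x_3 = 14 is C(16,2) = 120.
Subtract solutions that violate a single cap (substitute x_i' = x_i − (cap_i+1)): x_1 ≥ 6 gives C(10,2) = 45; x_2 ≥ 9 gives C(7,2) = 21; x_3 ≥ 6 gives C(10,2) = 45. Together 111.
Add back pairs where two caps are both exceeded: 0 + 6 + 0 = 6.
By inclusion–exclusion the count is 120 − 111 + 6 = 15.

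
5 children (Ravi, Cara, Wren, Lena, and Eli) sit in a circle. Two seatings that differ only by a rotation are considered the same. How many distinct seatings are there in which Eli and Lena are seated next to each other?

12

Treat {Eli, Lena} as one unit (2 internal orders) and seat the resulting 4 units around the table: (3)! circular arrangements.
So 2 × (3)! = 2 × 6 = 12.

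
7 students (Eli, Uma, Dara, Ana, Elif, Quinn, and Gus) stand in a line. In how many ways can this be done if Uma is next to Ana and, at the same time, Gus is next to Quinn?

480

Treat {Uma,Ana} as one block (2 orders) and {Gus,Quinn} as another (2 orders).
That leaves 5 units to arrange: 2 × 2 × 5! = 4 × 120 = 480.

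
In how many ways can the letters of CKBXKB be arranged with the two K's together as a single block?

60

Treat the 2 copies of K as a single block. The multiset to arrange is then {KK, B, B, C, X}, 5 items in all.
That gives (5)!/(2!) = 60 arrangements.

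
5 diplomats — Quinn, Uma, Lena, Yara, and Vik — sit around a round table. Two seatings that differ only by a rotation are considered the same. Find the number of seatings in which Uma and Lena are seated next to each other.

Treat {Uma, Lena} as one unit (2 internal orders) and seat the resulting 4 units around the table: (3)! circular arrangements.
So 2 × (3)! = 2 × 6 = 12.

12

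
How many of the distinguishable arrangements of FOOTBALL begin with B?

1260

Fix B in the first position and arrange the remaining 7 letters.
Those 7 letters have L appearing twice and O appearing twice, giving (7)!/(2!·2!) = 1260.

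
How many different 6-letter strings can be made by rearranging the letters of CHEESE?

CHEESE has 6 letters with E appearing 3 times.
The number of distinct arrangements is 6!/(3!) = 720/6 = 120.

120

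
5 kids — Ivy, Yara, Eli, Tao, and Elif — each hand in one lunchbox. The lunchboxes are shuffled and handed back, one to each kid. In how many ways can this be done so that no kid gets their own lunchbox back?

This is the derangement count D_5: permutations of 5 items with no fixed point.
By inclusion–exclusion this is Σ_{j=0}^{5} (−1)^j C(5,j)·(5−j)!.
Computing: 120 − 120 + 60 − 20 + 5 − 1 = 44.

44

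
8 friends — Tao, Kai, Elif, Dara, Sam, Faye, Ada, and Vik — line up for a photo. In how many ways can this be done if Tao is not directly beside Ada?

30240

Of the 8! = 40320 arrangements, those with Tao and Ada adjacent number 2 × 7! = 10080 (treat the pair as a block with 2 internal orders).
Complementary counting: 40320 − 10080 = 30240.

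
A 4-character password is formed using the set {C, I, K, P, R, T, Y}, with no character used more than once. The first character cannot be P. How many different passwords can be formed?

The first character has 7−1 = 6 choices (anything except P).
The remaining 3 characters are filled from the other 6 symbols without repetition: 6 × 5 × 4 = 120.
Total: 6 × 120 = 720.

720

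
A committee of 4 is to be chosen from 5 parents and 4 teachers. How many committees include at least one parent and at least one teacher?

120

Unrestricted: C(9,4) = 126 ways to pick any 4 of the 9.
Selections missing a whole group: no parents → C(4,4) = 1; no teachers → C(5,4) = 5.
Both groups omitted at once is impossible, so 126 − 6 = 120.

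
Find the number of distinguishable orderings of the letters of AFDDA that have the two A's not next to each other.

18

There are 5!/(2!·2!) = 30 arrangements of AFDDA in total.
Arrangements with the A's together: treat AA as one letter, giving (4)!/(2!) = 12.
Hence 30 − 12 = 18.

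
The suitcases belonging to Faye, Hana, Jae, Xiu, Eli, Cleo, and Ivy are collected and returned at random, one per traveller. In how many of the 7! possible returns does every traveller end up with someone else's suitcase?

Let Aᵢ be the assignments in which traveller i gets their own suitcase. We want the size of the complement of A₁∪…∪A_7.
By inclusion–exclusion this is Σ_{j=0}^{7} (−1)^j C(7,j)·(7−j)!.
Computing: 5040 − 5040 + 2520 − 840 + 210 − 42 + 7 − 1 = 1854.

1854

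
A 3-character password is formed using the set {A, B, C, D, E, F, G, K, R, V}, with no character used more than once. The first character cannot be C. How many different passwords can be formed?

648

The first character has 10−1 = 9 choices (anything except C).
The remaining 2 characters are filled from the other 9 symbols without repetition: 9 × 8 = 72.
Total: 9 × 72 = 648.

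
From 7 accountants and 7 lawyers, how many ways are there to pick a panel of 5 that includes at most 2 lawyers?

Split by how many lawyers are chosen (0 through 2).
Sum: C(7,0)·C(7,5) + C(7,1)·C(7,4) + C(7,2)·C(7,3) = 21 + 245 + 735 = 1001.

1001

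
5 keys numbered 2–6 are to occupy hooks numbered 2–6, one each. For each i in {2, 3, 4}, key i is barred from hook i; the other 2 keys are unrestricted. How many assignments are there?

64

Let Aᵢ (for i ∈ {2, 3, 4}) be the placements that put key i in its forbidden hook. Any j of these fix j positions, leaving (5−j)! ways to fill the rest, and there are C(3,j) ways to pick which j.
By inclusion–exclusion, the number of valid placements is Σ_{j=0}^{3} (−1)^j C(3,j)·(5−j)!.
Computing: 120 − 72 + 18 − 2 = 64.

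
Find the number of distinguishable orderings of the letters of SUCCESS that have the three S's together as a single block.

Treat the 3 copies of S as a single block. The multiset to arrange is then {SSS, C, C, E, U}, 5 items in all.
That gives (5)!/(2!) = 60 arrangements.

60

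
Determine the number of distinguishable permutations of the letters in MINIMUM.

420

MINIMUM has 7 letters with I appearing twice and M appearing 3 times.
Dividing 7! = 5040 by 3!·2! = 12 for the repeated letters gives 420.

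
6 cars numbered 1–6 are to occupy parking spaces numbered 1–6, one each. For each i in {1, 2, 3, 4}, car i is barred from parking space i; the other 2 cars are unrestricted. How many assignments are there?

362

Let Aᵢ (for 1 ≤ i ≤ 4) be the placements that put car i in its forbidden parking space. Any j of these fix j positions, leaving (6−j)! ways to fill the rest, and there are C(4,j) ways to pick which j.
By inclusion–exclusion, the number of valid placements is Σ_{j=0}^{4} (−1)^j C(4,j)·(6−j)!.
Computing: 720 − 480 + 144 − 24 + 2 = 362.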